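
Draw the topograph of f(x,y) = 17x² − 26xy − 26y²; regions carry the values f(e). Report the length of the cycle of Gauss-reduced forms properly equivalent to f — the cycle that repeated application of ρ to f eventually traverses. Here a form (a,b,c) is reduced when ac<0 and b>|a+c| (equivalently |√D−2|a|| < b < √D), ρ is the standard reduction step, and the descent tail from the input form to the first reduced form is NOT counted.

D = 2444, ⌊√D⌋ = 49
descent: ρ → (-26,26,17)  [lands on river]
river: ρ → (17,42,-10)
river: ρ → (-10,38,25)
river: ρ → (25,12,-23)
river: ρ → (-23,34,14)
river: ρ → (14,22,-35)
river: ρ → (-35,48,1)
river: ρ → (1,48,-35)
river: ρ → (-35,22,14)
river: ρ → (14,34,-23)
river: ρ → (-23,12,25)
river: ρ → (25,38,-10)
river: ρ → (-10,42,17)
river: ρ → (17,26,-26)
ρ-cycle length = 14 (tail of 1 descent step not counted)

14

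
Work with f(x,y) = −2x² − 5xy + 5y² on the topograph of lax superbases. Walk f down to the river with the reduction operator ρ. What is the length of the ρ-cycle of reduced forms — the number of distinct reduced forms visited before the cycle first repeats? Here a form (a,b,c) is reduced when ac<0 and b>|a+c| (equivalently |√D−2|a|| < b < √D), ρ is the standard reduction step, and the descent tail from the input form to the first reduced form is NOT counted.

D = 65, ⌊√D⌋ = 8
descent: ρ → (5,5,-2)  [lands on river]
river: ρ → (-2,7,2)
river: ρ → (2,5,-5)
river: ρ → (-5,5,2)
river: ρ → (2,7,-2)
river: ρ → (-2,5,5)
ρ-cycle length = 6 (tail of 1 descent step not counted)

6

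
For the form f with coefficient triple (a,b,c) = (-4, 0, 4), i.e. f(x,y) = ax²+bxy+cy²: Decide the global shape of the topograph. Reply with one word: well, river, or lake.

D = b²−4ac = 0² − 4·(-4)·4 = 64
D = 8² is a perfect square ⇒ form factors over ℤ ⇒ lakes

lake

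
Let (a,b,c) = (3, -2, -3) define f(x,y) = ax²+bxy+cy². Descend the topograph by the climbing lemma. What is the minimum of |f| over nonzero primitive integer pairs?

descent: ρ → (-3,2,3)  [lands on river]
river: ρ → (3,4,-2)
river: ρ → (-2,4,3)
river: ρ → (3,2,-3)
river: ρ → (-3,4,2)
river: ρ → (2,4,-3)
closes: descent 1, river 6
min |a| on river = 2

2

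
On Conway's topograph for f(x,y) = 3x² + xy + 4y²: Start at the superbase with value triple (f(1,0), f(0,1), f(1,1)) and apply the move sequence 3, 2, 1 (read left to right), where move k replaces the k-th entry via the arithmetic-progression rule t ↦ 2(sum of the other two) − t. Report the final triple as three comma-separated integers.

start (3,4,8) = (f(1,0),f(0,1),f(1,1))
replace slot 3: 2·(3+4) − 8 = 6 → (3,4,6)
replace slot 2: 2·(3+6) − 4 = 14 → (3,14,6)
replace slot 1: 2·(14+6) − 3 = 37 → (37,14,6)

37,14,6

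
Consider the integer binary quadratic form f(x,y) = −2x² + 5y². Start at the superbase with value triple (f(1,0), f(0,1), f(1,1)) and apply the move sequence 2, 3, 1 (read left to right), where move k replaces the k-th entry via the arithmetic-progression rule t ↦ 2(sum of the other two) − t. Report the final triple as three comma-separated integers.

start (-2,5,3) = (f(1,0),f(0,1),f(1,1))
replace slot 2: 2·((-2)+3) − 5 = -3 → (-2,-3,3)
replace slot 3: 2·((-2)+(-3)) − 3 = -13 → (-2,-3,-13)
replace slot 1: 2·((-3)+(-13)) − (-2) = -30 → (-30,-3,-13)

-30,-3,-13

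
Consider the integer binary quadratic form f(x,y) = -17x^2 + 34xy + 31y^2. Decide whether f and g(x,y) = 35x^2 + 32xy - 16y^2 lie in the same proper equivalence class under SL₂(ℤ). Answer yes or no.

D₁ = 3264, D₂ = 3264
river cycle of f (length 10): (31, 28, -20), (-20, 52, 7), (7, 46, -41), (-41, 36, 12), (12, 36, -41), (-41, 46, 7), (7, 52, -20), (-20, 28, 31), (31, 34, -17), (-17, 34, 31)
river cycle of g (length 12): (-16, 32, 35), (35, 38, -13), (-13, 40, 32), (32, 24, -21), (-21, 18, 35), (35, 52, -4), (-4, 52, 35), (35, 18, -21), (-21, 24, 32), (32, 40, -13), … (2 more)
cycles differ ⇒ inequivalent

no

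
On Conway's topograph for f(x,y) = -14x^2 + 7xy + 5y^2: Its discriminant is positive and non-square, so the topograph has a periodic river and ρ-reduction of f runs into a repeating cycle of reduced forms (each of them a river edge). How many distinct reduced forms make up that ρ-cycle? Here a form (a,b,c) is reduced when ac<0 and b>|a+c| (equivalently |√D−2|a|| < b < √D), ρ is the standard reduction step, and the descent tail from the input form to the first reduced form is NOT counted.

D = 329, ⌊√D⌋ = 18
descent: ρ → (5,13,-8)  [lands on river]
river: ρ → (-8,3,10)
river: ρ → (10,17,-1)
river: ρ → (-1,17,10)
river: ρ → (10,3,-8)
river: ρ → (-8,13,5)
river: ρ → (5,17,-2)
river: ρ → (-2,15,13)
river: ρ → (13,11,-4)
river: ρ → (-4,13,10)
river: ρ → (10,7,-7)
river: ρ → (-7,7,10)
river: ρ → (10,13,-4)
river: ρ → (-4,11,13)
river: ρ → (13,15,-2)
river: ρ → (-2,17,5)
ρ-cycle length = 16 (tail of 1 descent step not counted)

16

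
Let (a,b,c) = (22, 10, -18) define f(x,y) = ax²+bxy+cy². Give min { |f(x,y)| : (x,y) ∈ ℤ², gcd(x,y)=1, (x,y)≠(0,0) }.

river: ρ → (-18,26,14)
river: ρ → (14,30,-14)
river: ρ → (-14,26,18)
river: ρ → (18,10,-22)
river: ρ → (-22,34,6)
river: ρ → (6,38,-10)
river: ρ → (-10,22,30)
river: ρ → (30,38,-2)
river: ρ → (-2,38,30)
river: ρ → (30,22,-10)
river: ρ → (-10,38,6)
river: ρ → (6,34,-22)
river: ρ → (-22,10,18)
river: ρ → (18,26,-14)
river: ρ → (-14,30,14)
river: ρ → (14,26,-18)
river: ρ → (-18,10,22)
river: ρ → (22,34,-6)
river: ρ → (-6,38,10)
river: ρ → (10,22,-30)
river: ρ → (-30,38,2)
river: ρ → (2,38,-30)
river: ρ → (-30,22,10)
river: ρ → (10,38,-6)
river: ρ → (-6,34,22)
river: ρ → (22,10,-18)
closes: descent 0, river 26
min |a| on river = 2

2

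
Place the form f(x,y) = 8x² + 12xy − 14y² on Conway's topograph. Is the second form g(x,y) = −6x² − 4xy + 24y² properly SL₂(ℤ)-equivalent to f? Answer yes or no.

D₁ = 592, D₂ = 592
river cycle of f (length 6): (-14, 16, 6), (6, 20, -8), (-8, 12, 14), (14, 16, -6), (-6, 20, 8), (8, 12, -14)
river cycle of g (length 6): (-6, 20, 8), (8, 12, -14), (-14, 16, 6), (6, 20, -8), (-8, 12, 14), (14, 16, -6)
cycles coincide ⇒ equivalent

yes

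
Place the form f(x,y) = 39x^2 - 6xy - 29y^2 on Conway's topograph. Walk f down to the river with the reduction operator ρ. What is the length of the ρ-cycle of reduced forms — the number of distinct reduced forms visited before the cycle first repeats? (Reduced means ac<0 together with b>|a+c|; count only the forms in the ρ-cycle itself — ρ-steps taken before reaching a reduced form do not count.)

D = 4560, ⌊√D⌋ = 67
descent: ρ → (-29,64,4)  [lands on river]
river: ρ → (4,64,-29)
river: ρ → (-29,52,16)
river: ρ → (16,44,-41)
river: ρ → (-41,38,19)
river: ρ → (19,38,-41)
river: ρ → (-41,44,16)
river: ρ → (16,52,-29)
ρ-cycle length = 8 (tail of 1 descent step not counted)

8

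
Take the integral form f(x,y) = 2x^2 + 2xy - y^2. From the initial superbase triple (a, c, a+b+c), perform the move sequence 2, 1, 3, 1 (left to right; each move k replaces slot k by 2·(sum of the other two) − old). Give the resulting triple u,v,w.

start (2,-1,3) = (f(1,0),f(0,1),f(1,1))
replace slot 2: 2·(2+3) − (-1) = 11 → (2,11,3)
replace slot 1: 2·(11+3) − 2 = 26 → (26,11,3)
replace slot 3: 2·(26+11) − 3 = 71 → (26,11,71)
replace slot 1: 2·(11+71) − 26 = 138 → (138,11,71)

138,11,71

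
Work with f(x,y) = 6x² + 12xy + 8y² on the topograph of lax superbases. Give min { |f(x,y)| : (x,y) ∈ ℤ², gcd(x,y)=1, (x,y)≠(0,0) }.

translate: b→0 (≡12 mod 12), so (6,12,8)→(6,0,2)
flip: (6,0,2)→(2,0,6)
reduced (well bottom): (2,0,6) with a≤c, −a<b≤a
well minimum = a = 2

2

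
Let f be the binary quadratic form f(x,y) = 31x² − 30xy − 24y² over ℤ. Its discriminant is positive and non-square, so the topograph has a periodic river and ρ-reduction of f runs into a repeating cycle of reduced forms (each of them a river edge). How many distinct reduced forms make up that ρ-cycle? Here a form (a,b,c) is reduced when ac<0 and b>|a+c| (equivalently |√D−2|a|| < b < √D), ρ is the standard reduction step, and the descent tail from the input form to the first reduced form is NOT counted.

D = 3876, ⌊√D⌋ = 62
descent: ρ → (-24,30,31)  [lands on river]
river: ρ → (31,32,-23)
river: ρ → (-23,60,3)
river: ρ → (3,60,-23)
river: ρ → (-23,32,31)
river: ρ → (31,30,-24)
river: ρ → (-24,18,37)
river: ρ → (37,56,-5)
river: ρ → (-5,54,48)
river: ρ → (48,42,-11)
river: ρ → (-11,46,40)
river: ρ → (40,34,-17)
river: ρ → (-17,34,40)
river: ρ → (40,46,-11)
river: ρ → (-11,42,48)
river: ρ → (48,54,-5)
river: ρ → (-5,56,37)
river: ρ → (37,18,-24)
ρ-cycle length = 18 (tail of 1 descent step not counted)

18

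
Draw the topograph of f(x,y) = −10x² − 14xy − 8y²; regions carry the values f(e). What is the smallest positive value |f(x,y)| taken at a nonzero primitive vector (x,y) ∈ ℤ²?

translate: b→-6 (≡14 mod 20), so (10,14,8)→(10,-6,4)
flip: (10,-6,4)→(4,6,10)
translate: b→-2 (≡6 mod 8), so (4,6,10)→(4,-2,8)
reduced (well bottom): (4,-2,8) with a≤c, −a<b≤a
well minimum |f| = |-4| = 4 (negative-definite)

4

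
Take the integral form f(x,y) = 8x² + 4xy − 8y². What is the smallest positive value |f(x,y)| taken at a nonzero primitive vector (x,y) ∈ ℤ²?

river: ρ → (-8,12,4)
river: ρ → (4,12,-8)
river: ρ → (-8,4,8)
river: ρ → (8,12,-4)
river: ρ → (-4,12,8)
river: ρ → (8,4,-8)
closes: descent 0, river 6
min |a| on river = 4

4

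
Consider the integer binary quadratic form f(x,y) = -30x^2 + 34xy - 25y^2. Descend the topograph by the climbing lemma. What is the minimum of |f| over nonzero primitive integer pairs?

translate: b→26 (≡-34 mod 60), so (30,-34,25)→(30,26,21)
flip: (30,26,21)→(21,-26,30)
translate: b→16 (≡-26 mod 42), so (21,-26,30)→(21,16,25)
reduced (well bottom): (21,16,25) with a≤c, −a<b≤a
well minimum |f| = |-21| = 21 (negative-definite)

21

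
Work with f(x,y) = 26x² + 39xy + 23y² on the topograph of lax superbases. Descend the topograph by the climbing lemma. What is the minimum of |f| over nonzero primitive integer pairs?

translate: b→-13 (≡39 mod 52), so (26,39,23)→(26,-13,10)
flip: (26,-13,10)→(10,13,26)
translate: b→-7 (≡13 mod 20), so (10,13,26)→(10,-7,23)
reduced (well bottom): (10,-7,23) with a≤c, −a<b≤a
well minimum = a = 10

10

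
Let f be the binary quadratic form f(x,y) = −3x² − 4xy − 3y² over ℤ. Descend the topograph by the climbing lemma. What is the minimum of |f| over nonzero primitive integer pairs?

translate: b→-2 (≡4 mod 6), so (3,4,3)→(3,-2,2)
flip: (3,-2,2)→(2,2,3)
reduced (well bottom): (2,2,3) with a≤c, −a<b≤a
well minimum |f| = |-2| = 2 (negative-definite)

2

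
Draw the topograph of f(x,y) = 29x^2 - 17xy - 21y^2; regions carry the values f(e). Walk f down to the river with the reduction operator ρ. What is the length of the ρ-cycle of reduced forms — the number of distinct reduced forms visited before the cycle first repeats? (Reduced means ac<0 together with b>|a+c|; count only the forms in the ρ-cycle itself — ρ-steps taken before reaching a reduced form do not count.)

D = 2725, ⌊√D⌋ = 52
descent: ρ → (-21,17,29)  [lands on river]
river: ρ → (29,41,-9)
river: ρ → (-9,49,9)
river: ρ → (9,41,-29)
river: ρ → (-29,17,21)
river: ρ → (21,25,-25)
river: ρ → (-25,25,21)
river: ρ → (21,17,-29)
river: ρ → (-29,41,9)
river: ρ → (9,49,-9)
river: ρ → (-9,41,29)
river: ρ → (29,17,-21)
river: ρ → (-21,25,25)
river: ρ → (25,25,-21)
ρ-cycle length = 14 (tail of 1 descent step not counted)

14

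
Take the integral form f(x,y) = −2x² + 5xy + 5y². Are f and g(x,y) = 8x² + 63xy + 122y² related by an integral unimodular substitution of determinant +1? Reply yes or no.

D₁ = 65, D₂ = 65
river cycle of f (length 6): (5, 5, -2), (-2, 7, 2), (2, 5, -5), (-5, 5, 2), (2, 7, -2), (-2, 5, 5)
river cycle of g (length 6): (-2, 5, 5), (5, 5, -2), (-2, 7, 2), (2, 5, -5), (-5, 5, 2), (2, 7, -2)
cycles coincide ⇒ equivalent

yes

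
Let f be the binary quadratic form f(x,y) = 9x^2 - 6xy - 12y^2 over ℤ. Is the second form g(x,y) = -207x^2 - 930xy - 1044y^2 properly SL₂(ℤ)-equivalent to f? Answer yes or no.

D₁ = 468, D₂ = 468
river cycle of f (length 10): (-12, 6, 9), (9, 12, -9), (-9, 6, 12), (12, 18, -3), (-3, 18, 12), (12, 6, -9), (-9, 12, 9), (9, 6, -12), (-12, 18, 3), (3, 18, -12)
river cycle of g (length 10): (-12, 6, 9), (9, 12, -9), (-9, 6, 12), (12, 18, -3), (-3, 18, 12), (12, 6, -9), (-9, 12, 9), (9, 6, -12), (-12, 18, 3), (3, 18, -12)
cycles coincide ⇒ equivalent

yes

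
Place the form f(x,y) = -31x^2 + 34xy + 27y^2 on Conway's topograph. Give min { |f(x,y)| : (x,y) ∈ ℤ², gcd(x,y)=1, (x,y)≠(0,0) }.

river: ρ → (27,20,-38)
river: ρ → (-38,56,9)
river: ρ → (9,52,-50)
river: ρ → (-50,48,11)
river: ρ → (11,62,-15)
river: ρ → (-15,58,19)
river: ρ → (19,56,-18)
river: ρ → (-18,52,25)
river: ρ → (25,48,-22)
river: ρ → (-22,40,33)
river: ρ → (33,26,-29)
river: ρ → (-29,32,30)
river: ρ → (30,28,-31)
river: ρ → (-31,34,27)
closes: descent 0, river 14
min |a| on river = 9

9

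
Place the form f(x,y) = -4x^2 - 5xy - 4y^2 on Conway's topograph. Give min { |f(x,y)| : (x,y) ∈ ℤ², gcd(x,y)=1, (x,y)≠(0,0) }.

translate: b→-3 (≡5 mod 8), so (4,5,4)→(4,-3,3)
flip: (4,-3,3)→(3,3,4)
reduced (well bottom): (3,3,4) with a≤c, −a<b≤a
well minimum |f| = |-3| = 3 (negative-definite)

3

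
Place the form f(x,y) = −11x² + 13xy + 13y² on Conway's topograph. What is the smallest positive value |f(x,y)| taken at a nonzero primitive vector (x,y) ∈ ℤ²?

river: ρ → (13,13,-11)
river: ρ → (-11,9,15)
river: ρ → (15,21,-5)
river: ρ → (-5,19,19)
river: ρ → (19,19,-5)
river: ρ → (-5,21,15)
river: ρ → (15,9,-11)
river: ρ → (-11,13,13)
closes: descent 0, river 8
min |a| on river = 5

5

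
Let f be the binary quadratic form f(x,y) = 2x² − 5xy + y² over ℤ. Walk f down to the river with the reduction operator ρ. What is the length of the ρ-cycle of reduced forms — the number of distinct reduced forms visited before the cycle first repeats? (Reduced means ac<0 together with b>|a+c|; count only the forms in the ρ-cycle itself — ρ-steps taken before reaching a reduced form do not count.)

D = 17, ⌊√D⌋ = 4
descent: ρ → (1,3,-2)  [lands on river]
river: ρ → (-2,1,2)
river: ρ → (2,3,-1)
river: ρ → (-1,3,2)
river: ρ → (2,1,-2)
river: ρ → (-2,3,1)
ρ-cycle length = 6 (tail of 1 descent step not counted)

6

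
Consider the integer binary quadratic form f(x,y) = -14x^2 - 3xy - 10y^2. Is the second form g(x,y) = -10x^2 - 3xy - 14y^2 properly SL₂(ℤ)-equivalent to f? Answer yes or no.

D₁ = -551, D₂ = -551
f is negative-definite; reduce −f:
−f: flip: (14,3,10)→(10,-3,14)
−f: reduced (well bottom): (10,-3,14) with a≤c, −a<b≤a
flip sign back: reduced form of f is (-10,3,-14)
g is negative-definite; reduce −g:
−g: reduced (well bottom): (10,3,14) with a≤c, −a<b≤a
flip sign back: reduced form of g is (-10,-3,-14)
reduced forms (-10, 3, -14) vs (-10, -3, -14) ⇒ inequivalent

no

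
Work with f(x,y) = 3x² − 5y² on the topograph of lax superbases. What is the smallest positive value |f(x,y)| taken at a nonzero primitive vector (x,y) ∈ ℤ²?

descent: ρ → (-5,0,3)
descent: ρ → (3,6,-2)  [lands on river]
river: ρ → (-2,6,3)
closes: descent 2, river 2
min |a| on river = 2

2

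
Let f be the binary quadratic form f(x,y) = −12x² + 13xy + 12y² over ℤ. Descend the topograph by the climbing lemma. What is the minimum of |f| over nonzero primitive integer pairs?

river: ρ → (12,11,-13)
river: ρ → (-13,15,10)
river: ρ → (10,25,-3)
river: ρ → (-3,23,18)
river: ρ → (18,13,-8)
river: ρ → (-8,19,12)
river: ρ → (12,5,-15)
river: ρ → (-15,25,2)
river: ρ → (2,27,-2)
river: ρ → (-2,25,15)
river: ρ → (15,5,-12)
river: ρ → (-12,19,8)
river: ρ → (8,13,-18)
river: ρ → (-18,23,3)
river: ρ → (3,25,-10)
river: ρ → (-10,15,13)
river: ρ → (13,11,-12)
river: ρ → (-12,13,12)
closes: descent 0, river 18
min |a| on river = 2

2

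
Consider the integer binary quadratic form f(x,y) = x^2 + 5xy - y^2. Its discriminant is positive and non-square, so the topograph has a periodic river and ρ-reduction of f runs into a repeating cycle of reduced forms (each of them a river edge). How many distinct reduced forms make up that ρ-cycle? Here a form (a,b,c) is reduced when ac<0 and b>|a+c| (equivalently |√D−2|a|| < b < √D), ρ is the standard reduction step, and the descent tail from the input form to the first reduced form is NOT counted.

D = 29, ⌊√D⌋ = 5
river: ρ → (-1,5,1)
river: ρ → (1,5,-1)
ρ-cycle length = 2 (tail of 0 descent steps not counted)

2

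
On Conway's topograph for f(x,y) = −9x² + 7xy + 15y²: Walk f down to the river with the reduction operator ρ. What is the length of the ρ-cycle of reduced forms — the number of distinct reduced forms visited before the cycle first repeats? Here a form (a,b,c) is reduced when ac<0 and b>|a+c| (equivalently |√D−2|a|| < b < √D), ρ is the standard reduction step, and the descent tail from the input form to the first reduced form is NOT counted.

D = 589, ⌊√D⌋ = 24
river: ρ → (15,23,-1)
river: ρ → (-1,23,15)
river: ρ → (15,7,-9)
river: ρ → (-9,11,13)
river: ρ → (13,15,-7)
river: ρ → (-7,13,15)
river: ρ → (15,17,-5)
river: ρ → (-5,23,3)
river: ρ → (3,19,-19)
river: ρ → (-19,19,3)
river: ρ → (3,23,-5)
river: ρ → (-5,17,15)
river: ρ → (15,13,-7)
river: ρ → (-7,15,13)
river: ρ → (13,11,-9)
river: ρ → (-9,7,15)
ρ-cycle length = 16 (tail of 0 descent steps not counted)

16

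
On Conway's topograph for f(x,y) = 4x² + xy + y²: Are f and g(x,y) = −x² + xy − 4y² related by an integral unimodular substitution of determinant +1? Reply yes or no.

D₁ = -15, D₂ = -15
f: flip: (4,1,1)→(1,-1,4)
f: translate: b→1 (≡-1 mod 2), so (1,-1,4)→(1,1,4)
f: reduced (well bottom): (1,1,4) with a≤c, −a<b≤a
g is negative-definite; reduce −g:
−g: translate: b→1 (≡-1 mod 2), so (1,-1,4)→(1,1,4)
−g: reduced (well bottom): (1,1,4) with a≤c, −a<b≤a
flip sign back: reduced form of g is (-1,-1,-4)
reduced forms (1, 1, 4) vs (-1, -1, -4) ⇒ inequivalent

no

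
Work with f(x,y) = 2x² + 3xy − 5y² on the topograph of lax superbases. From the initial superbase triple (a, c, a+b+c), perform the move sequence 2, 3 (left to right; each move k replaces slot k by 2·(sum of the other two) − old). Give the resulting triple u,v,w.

start (2,-5,0) = (f(1,0),f(0,1),f(1,1))
replace slot 2: 2·(2+0) − (-5) = 9 → (2,9,0)
replace slot 3: 2·(2+9) − 0 = 22 → (2,9,22)

2,9,22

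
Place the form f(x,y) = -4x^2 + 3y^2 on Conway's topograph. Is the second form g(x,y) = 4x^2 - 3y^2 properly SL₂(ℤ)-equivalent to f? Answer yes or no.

D₁ = 48, D₂ = 48
river cycle of f (length 2): (3, 6, -1), (-1, 6, 3)
river cycle of g (length 2): (-3, 6, 1), (1, 6, -3)
cycles differ ⇒ inequivalent

no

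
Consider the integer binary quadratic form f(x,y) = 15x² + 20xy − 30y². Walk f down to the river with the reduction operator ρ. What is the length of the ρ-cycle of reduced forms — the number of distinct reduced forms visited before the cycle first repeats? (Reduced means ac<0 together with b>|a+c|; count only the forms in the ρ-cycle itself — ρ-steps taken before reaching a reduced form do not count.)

D = 2200, ⌊√D⌋ = 46
river: ρ → (-30,40,5)
river: ρ → (5,40,-30)
river: ρ → (-30,20,15)
river: ρ → (15,40,-10)
river: ρ → (-10,40,15)
river: ρ → (15,20,-30)
ρ-cycle length = 6 (tail of 0 descent steps not counted)

6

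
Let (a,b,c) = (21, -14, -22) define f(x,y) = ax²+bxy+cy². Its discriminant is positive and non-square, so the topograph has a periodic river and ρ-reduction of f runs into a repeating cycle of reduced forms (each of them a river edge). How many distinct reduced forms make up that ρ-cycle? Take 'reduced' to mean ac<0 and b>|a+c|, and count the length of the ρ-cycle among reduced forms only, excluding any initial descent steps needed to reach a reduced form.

D = 2044, ⌊√D⌋ = 45
descent: ρ → (-22,14,21)  [lands on river]
river: ρ → (21,28,-15)
river: ρ → (-15,32,17)
river: ρ → (17,36,-11)
river: ρ → (-11,30,26)
river: ρ → (26,22,-15)
river: ρ → (-15,38,10)
river: ρ → (10,42,-7)
river: ρ → (-7,42,10)
river: ρ → (10,38,-15)
river: ρ → (-15,22,26)
river: ρ → (26,30,-11)
river: ρ → (-11,36,17)
river: ρ → (17,32,-15)
river: ρ → (-15,28,21)
river: ρ → (21,14,-22)
river: ρ → (-22,30,13)
river: ρ → (13,22,-30)
river: ρ → (-30,38,5)
river: ρ → (5,42,-14)
river: ρ → (-14,42,5)
river: ρ → (5,38,-30)
river: ρ → (-30,22,13)
river: ρ → (13,30,-22)
ρ-cycle length = 24 (tail of 1 descent step not counted)

24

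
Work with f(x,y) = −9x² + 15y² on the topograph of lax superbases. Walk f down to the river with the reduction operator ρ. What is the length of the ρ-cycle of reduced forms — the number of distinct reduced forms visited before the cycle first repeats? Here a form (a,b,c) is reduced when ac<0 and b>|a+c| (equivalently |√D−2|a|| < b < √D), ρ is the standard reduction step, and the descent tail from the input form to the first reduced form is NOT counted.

D = 540, ⌊√D⌋ = 23
descent: ρ → (15,0,-9)
descent: ρ → (-9,18,6)  [lands on river]
river: ρ → (6,18,-9)
ρ-cycle length = 2 (tail of 2 descent steps not counted)

2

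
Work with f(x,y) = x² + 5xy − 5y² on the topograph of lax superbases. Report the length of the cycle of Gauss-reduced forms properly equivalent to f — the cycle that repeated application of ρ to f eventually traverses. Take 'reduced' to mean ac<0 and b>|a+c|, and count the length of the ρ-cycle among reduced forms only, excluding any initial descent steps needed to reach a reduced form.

D = 45, ⌊√D⌋ = 6
river: ρ → (-5,5,1)
river: ρ → (1,5,-5)
ρ-cycle length = 2 (tail of 0 descent steps not counted)

2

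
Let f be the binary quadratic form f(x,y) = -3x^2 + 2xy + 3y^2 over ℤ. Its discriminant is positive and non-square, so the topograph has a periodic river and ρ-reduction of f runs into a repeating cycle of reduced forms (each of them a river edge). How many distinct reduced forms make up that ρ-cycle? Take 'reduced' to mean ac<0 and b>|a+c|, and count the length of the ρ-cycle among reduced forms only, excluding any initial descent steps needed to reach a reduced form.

D = 40, ⌊√D⌋ = 6
river: ρ → (3,4,-2)
river: ρ → (-2,4,3)
river: ρ → (3,2,-3)
river: ρ → (-3,4,2)
river: ρ → (2,4,-3)
river: ρ → (-3,2,3)
ρ-cycle length = 6 (tail of 0 descent steps not counted)

6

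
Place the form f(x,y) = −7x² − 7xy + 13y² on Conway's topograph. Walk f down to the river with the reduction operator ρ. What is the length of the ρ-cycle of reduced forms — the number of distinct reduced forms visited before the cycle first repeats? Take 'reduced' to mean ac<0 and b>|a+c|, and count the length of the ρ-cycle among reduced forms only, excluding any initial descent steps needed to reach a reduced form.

D = 413, ⌊√D⌋ = 20
descent: ρ → (13,7,-7)  [lands on river]
river: ρ → (-7,7,13)
river: ρ → (13,19,-1)
river: ρ → (-1,19,13)
ρ-cycle length = 4 (tail of 1 descent step not counted)

4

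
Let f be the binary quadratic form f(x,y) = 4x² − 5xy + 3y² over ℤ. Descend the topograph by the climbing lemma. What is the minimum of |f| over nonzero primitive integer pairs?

translate: b→3 (≡-5 mod 8), so (4,-5,3)→(4,3,2)
flip: (4,3,2)→(2,-3,4)
translate: b→1 (≡-3 mod 4), so (2,-3,4)→(2,1,3)
reduced (well bottom): (2,1,3) with a≤c, −a<b≤a
well minimum = a = 2

2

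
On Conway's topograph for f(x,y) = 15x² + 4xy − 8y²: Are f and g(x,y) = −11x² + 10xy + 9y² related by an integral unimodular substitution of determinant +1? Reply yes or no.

D₁ = 496, D₂ = 496
river cycle of f (length 16): (-8, 12, 11), (11, 10, -9), (-9, 8, 12), (12, 16, -5), (-5, 14, 15), (15, 16, -4), (-4, 16, 15), (15, 14, -5), (-5, 16, 12), (12, 8, -9), … (6 more)
river cycle of g (length 16): (9, 8, -12), (-12, 16, 5), (5, 14, -15), (-15, 16, 4), (4, 16, -15), (-15, 14, 5), (5, 16, -12), (-12, 8, 9), (9, 10, -11), (-11, 12, 8), … (6 more)
cycles differ ⇒ inequivalent

no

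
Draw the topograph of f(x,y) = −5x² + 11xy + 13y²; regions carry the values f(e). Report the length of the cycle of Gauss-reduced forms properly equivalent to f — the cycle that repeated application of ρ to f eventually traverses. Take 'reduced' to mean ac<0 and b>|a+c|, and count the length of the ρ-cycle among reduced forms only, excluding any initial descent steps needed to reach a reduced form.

D = 381, ⌊√D⌋ = 19
river: ρ → (13,15,-3)
river: ρ → (-3,15,13)
river: ρ → (13,11,-5)
river: ρ → (-5,19,1)
river: ρ → (1,19,-5)
river: ρ → (-5,11,13)
ρ-cycle length = 6 (tail of 0 descent steps not counted)

6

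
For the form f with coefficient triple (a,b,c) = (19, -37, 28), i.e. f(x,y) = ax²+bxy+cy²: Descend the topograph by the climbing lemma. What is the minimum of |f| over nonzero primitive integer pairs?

translate: b→1 (≡-37 mod 38), so (19,-37,28)→(19,1,10)
flip: (19,1,10)→(10,-1,19)
reduced (well bottom): (10,-1,19) with a≤c, −a<b≤a
well minimum = a = 10

10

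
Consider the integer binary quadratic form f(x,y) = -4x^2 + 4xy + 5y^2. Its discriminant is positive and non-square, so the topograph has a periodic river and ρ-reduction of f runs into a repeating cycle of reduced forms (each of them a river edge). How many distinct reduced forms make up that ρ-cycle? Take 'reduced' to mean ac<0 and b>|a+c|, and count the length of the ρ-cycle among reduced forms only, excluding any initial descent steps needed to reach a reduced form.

D = 96, ⌊√D⌋ = 9
river: ρ → (5,6,-3)
river: ρ → (-3,6,5)
river: ρ → (5,4,-4)
river: ρ → (-4,4,5)
ρ-cycle length = 4 (tail of 0 descent steps not counted)

4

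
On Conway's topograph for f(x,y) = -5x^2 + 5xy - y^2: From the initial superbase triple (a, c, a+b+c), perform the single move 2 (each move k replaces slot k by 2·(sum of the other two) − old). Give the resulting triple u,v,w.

start (-5,-1,-1) = (f(1,0),f(0,1),f(1,1))
replace slot 2: 2·((-5)+(-1)) − (-1) = -11 → (-5,-11,-1)

-5,-11,-1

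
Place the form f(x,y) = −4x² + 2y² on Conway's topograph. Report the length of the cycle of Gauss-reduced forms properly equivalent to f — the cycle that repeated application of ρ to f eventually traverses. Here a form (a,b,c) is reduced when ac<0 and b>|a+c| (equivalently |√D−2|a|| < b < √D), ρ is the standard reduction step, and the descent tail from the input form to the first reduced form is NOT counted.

D = 32, ⌊√D⌋ = 5
descent: ρ → (2,4,-2)  [lands on river]
river: ρ → (-2,4,2)
ρ-cycle length = 2 (tail of 1 descent step not counted)

2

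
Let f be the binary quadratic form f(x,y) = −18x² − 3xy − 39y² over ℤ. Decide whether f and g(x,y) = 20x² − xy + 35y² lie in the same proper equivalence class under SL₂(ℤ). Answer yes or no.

D₁ = -2799, D₂ = -2799
f is negative-definite; reduce −f:
−f: reduced (well bottom): (18,3,39) with a≤c, −a<b≤a
flip sign back: reduced form of f is (-18,-3,-39)
g: reduced (well bottom): (20,-1,35) with a≤c, −a<b≤a
reduced forms (-18, -3, -39) vs (20, -1, 35) ⇒ inequivalent

no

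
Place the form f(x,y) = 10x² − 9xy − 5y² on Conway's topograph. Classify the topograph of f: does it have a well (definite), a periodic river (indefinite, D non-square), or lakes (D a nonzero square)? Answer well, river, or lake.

D = b²−4ac = (-9)² − 4·10·(-5) = 281
D > 0 non-square ⇒ indefinite ⇒ periodic river

river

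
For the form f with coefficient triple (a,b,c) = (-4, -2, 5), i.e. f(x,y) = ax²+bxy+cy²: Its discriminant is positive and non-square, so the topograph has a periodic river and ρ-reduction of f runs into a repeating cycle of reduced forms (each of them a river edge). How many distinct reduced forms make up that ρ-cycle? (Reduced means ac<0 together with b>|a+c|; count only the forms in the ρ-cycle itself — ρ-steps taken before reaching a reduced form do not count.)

D = 84, ⌊√D⌋ = 9
descent: ρ → (5,2,-4)  [lands on river]
river: ρ → (-4,6,3)
river: ρ → (3,6,-4)
river: ρ → (-4,2,5)
river: ρ → (5,8,-1)
river: ρ → (-1,8,5)
ρ-cycle length = 6 (tail of 1 descent step not counted)

6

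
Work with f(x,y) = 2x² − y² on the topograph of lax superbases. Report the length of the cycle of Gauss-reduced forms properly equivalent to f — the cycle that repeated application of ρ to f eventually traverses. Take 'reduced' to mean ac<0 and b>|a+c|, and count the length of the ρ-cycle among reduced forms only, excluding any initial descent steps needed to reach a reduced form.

D = 8, ⌊√D⌋ = 2
descent: ρ → (-1,2,1)  [lands on river]
river: ρ → (1,2,-1)
ρ-cycle length = 2 (tail of 1 descent step not counted)

2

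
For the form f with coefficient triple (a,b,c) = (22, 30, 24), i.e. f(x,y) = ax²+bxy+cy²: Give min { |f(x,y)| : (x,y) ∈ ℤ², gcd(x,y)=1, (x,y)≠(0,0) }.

translate: b→-14 (≡30 mod 44), so (22,30,24)→(22,-14,16)
flip: (22,-14,16)→(16,14,22)
reduced (well bottom): (16,14,22) with a≤c, −a<b≤a
well minimum = a = 16

16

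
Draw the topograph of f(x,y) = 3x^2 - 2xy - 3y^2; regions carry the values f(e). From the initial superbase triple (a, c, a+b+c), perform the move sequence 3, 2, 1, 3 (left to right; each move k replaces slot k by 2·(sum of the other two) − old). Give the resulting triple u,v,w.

start (3,-3,-2) = (f(1,0),f(0,1),f(1,1))
replace slot 3: 2·(3+(-3)) − (-2) = 2 → (3,-3,2)
replace slot 2: 2·(3+2) − (-3) = 13 → (3,13,2)
replace slot 1: 2·(13+2) − 3 = 27 → (27,13,2)
replace slot 3: 2·(27+13) − 2 = 78 → (27,13,78)

27,13,78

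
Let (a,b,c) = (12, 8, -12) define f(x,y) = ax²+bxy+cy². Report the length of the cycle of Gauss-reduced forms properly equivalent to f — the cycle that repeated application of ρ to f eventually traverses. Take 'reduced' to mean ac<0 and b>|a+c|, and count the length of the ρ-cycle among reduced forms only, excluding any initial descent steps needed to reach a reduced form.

D = 640, ⌊√D⌋ = 25
river: ρ → (-12,16,8)
river: ρ → (8,16,-12)
river: ρ → (-12,8,12)
river: ρ → (12,16,-8)
river: ρ → (-8,16,12)
river: ρ → (12,8,-12)
ρ-cycle length = 6 (tail of 0 descent steps not counted)

6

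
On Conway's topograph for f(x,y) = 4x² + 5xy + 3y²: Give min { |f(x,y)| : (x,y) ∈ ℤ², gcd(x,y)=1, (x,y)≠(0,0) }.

translate: b→-3 (≡5 mod 8), so (4,5,3)→(4,-3,2)
flip: (4,-3,2)→(2,3,4)
translate: b→-1 (≡3 mod 4), so (2,3,4)→(2,-1,3)
reduced (well bottom): (2,-1,3) with a≤c, −a<b≤a
well minimum = a = 2

2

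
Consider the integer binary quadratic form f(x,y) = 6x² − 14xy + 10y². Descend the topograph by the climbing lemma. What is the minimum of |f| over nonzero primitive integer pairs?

translate: b→-2 (≡-14 mod 12), so (6,-14,10)→(6,-2,2)
flip: (6,-2,2)→(2,2,6)
reduced (well bottom): (2,2,6) with a≤c, −a<b≤a
well minimum = a = 2

2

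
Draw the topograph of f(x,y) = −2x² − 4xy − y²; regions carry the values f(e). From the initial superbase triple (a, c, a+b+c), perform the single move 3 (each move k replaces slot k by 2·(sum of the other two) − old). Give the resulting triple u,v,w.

start (-2,-1,-7) = (f(1,0),f(0,1),f(1,1))
replace slot 3: 2·((-2)+(-1)) − (-7) = 1 → (-2,-1,1)

-2,-1,1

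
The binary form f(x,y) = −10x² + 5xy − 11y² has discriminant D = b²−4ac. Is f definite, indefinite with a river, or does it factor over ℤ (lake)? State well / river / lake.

D = b²−4ac = 5² − 4·(-10)·(-11) = -415
D < 0 ⇒ definite ⇒ every region one sign ⇒ single well

well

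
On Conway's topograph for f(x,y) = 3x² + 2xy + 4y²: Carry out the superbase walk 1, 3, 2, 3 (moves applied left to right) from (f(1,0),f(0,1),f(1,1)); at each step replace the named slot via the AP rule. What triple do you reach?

start (3,4,9) = (f(1,0),f(0,1),f(1,1))
replace slot 1: 2·(4+9) − 3 = 23 → (23,4,9)
replace slot 3: 2·(23+4) − 9 = 45 → (23,4,45)
replace slot 2: 2·(23+45) − 4 = 132 → (23,132,45)
replace slot 3: 2·(23+132) − 45 = 265 → (23,132,265)

23,132,265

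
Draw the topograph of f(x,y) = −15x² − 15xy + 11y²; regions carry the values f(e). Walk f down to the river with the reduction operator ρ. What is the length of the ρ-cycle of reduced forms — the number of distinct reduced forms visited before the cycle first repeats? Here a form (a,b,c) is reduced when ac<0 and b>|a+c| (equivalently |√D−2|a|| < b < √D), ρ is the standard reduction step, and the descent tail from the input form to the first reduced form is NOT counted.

D = 885, ⌊√D⌋ = 29
descent: ρ → (11,15,-15)  [lands on river]
river: ρ → (-15,15,11)
river: ρ → (11,29,-1)
river: ρ → (-1,29,11)
ρ-cycle length = 4 (tail of 1 descent step not counted)

4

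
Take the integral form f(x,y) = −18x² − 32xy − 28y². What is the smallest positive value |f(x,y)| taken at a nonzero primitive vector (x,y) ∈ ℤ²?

translate: b→-4 (≡32 mod 36), so (18,32,28)→(18,-4,14)
flip: (18,-4,14)→(14,4,18)
reduced (well bottom): (14,4,18) with a≤c, −a<b≤a
well minimum |f| = |-14| = 14 (negative-definite)

14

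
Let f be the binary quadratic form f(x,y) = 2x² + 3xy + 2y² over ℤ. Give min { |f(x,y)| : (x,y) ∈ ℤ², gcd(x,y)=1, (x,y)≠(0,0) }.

translate: b→-1 (≡3 mod 4), so (2,3,2)→(2,-1,1)
flip: (2,-1,1)→(1,1,2)
reduced (well bottom): (1,1,2) with a≤c, −a<b≤a
well minimum = a = 1

1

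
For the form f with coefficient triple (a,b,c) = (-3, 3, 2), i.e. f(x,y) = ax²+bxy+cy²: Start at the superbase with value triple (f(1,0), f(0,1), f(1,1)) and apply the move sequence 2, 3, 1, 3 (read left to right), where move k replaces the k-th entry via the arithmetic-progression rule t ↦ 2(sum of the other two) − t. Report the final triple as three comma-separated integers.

start (-3,2,2) = (f(1,0),f(0,1),f(1,1))
replace slot 2: 2·((-3)+2) − 2 = -4 → (-3,-4,2)
replace slot 3: 2·((-3)+(-4)) − 2 = -16 → (-3,-4,-16)
replace slot 1: 2·((-4)+(-16)) − (-3) = -37 → (-37,-4,-16)
replace slot 3: 2·((-37)+(-4)) − (-16) = -66 → (-37,-4,-66)

-37,-4,-66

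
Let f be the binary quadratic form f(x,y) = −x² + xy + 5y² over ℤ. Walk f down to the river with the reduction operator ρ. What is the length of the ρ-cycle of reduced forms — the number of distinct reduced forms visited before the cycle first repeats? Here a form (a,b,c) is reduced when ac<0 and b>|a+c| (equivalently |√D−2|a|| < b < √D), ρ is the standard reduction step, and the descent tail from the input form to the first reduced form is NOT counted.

D = 21, ⌊√D⌋ = 4
descent: ρ → (5,-1,-1)
descent: ρ → (-1,3,3)  [lands on river]
river: ρ → (3,3,-1)
ρ-cycle length = 2 (tail of 2 descent steps not counted)

2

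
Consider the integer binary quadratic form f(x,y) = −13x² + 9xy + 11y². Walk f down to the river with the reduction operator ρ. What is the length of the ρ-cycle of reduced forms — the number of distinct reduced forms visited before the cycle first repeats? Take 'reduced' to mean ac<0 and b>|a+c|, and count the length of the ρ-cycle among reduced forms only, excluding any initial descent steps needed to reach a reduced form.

D = 653, ⌊√D⌋ = 25
river: ρ → (11,13,-11)
river: ρ → (-11,9,13)
river: ρ → (13,17,-7)
river: ρ → (-7,25,1)
river: ρ → (1,25,-7)
river: ρ → (-7,17,13)
river: ρ → (13,9,-11)
river: ρ → (-11,13,11)
river: ρ → (11,9,-13)
river: ρ → (-13,17,7)
river: ρ → (7,25,-1)
river: ρ → (-1,25,7)
river: ρ → (7,17,-13)
river: ρ → (-13,9,11)
ρ-cycle length = 14 (tail of 0 descent steps not counted)

14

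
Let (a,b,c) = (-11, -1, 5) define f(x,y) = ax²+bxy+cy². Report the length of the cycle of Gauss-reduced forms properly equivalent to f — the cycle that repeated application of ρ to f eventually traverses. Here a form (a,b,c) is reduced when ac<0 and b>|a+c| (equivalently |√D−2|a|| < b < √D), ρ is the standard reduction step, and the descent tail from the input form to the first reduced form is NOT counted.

D = 221, ⌊√D⌋ = 14
descent: ρ → (5,11,-5)  [lands on river]
river: ρ → (-5,9,7)
river: ρ → (7,5,-7)
river: ρ → (-7,9,5)
ρ-cycle length = 4 (tail of 1 descent step not counted)

4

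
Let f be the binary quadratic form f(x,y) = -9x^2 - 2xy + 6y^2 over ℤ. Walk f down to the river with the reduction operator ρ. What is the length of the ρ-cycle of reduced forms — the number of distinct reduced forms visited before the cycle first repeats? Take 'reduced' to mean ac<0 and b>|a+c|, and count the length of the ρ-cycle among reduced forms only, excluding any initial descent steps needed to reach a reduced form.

D = 220, ⌊√D⌋ = 14
descent: ρ → (6,14,-1)  [lands on river]
river: ρ → (-1,14,6)
river: ρ → (6,10,-5)
river: ρ → (-5,10,6)
ρ-cycle length = 4 (tail of 1 descent step not counted)

4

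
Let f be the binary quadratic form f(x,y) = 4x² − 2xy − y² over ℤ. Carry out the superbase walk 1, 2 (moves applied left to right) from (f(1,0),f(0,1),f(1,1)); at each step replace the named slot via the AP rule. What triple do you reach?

start (4,-1,1) = (f(1,0),f(0,1),f(1,1))
replace slot 1: 2·((-1)+1) − 4 = -4 → (-4,-1,1)
replace slot 2: 2·((-4)+1) − (-1) = -5 → (-4,-5,1)

-4,-5,1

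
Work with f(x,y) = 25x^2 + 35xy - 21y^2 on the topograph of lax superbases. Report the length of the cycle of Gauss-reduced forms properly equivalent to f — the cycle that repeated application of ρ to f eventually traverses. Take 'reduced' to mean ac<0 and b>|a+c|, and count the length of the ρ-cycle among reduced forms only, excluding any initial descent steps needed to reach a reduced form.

D = 3325, ⌊√D⌋ = 57
river: ρ → (-21,49,11)
river: ρ → (11,39,-41)
river: ρ → (-41,43,9)
river: ρ → (9,47,-31)
river: ρ → (-31,15,25)
river: ρ → (25,35,-21)
ρ-cycle length = 6 (tail of 0 descent steps not counted)

6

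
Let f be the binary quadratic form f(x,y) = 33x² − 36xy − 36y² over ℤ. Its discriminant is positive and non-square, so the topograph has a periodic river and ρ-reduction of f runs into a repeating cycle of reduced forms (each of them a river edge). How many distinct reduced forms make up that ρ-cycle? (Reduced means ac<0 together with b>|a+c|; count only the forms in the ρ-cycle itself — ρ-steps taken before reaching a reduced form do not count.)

D = 6048, ⌊√D⌋ = 77
descent: ρ → (-36,36,33)  [lands on river]
river: ρ → (33,30,-39)
river: ρ → (-39,48,24)
river: ρ → (24,48,-39)
river: ρ → (-39,30,33)
river: ρ → (33,36,-36)
ρ-cycle length = 6 (tail of 1 descent step not counted)

6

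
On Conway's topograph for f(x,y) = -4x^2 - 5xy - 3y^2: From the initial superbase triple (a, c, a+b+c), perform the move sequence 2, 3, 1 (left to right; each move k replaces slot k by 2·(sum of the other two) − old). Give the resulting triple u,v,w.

start (-4,-3,-12) = (f(1,0),f(0,1),f(1,1))
replace slot 2: 2·((-4)+(-12)) − (-3) = -29 → (-4,-29,-12)
replace slot 3: 2·((-4)+(-29)) − (-12) = -54 → (-4,-29,-54)
replace slot 1: 2·((-29)+(-54)) − (-4) = -162 → (-162,-29,-54)

-162,-29,-54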